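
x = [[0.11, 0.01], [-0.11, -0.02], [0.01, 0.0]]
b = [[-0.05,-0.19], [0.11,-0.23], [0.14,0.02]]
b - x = [[-0.16, -0.2], [0.22, -0.21], [0.13, 0.02]]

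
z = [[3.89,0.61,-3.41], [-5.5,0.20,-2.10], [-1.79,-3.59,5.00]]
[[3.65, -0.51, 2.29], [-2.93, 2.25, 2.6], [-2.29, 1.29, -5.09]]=z@[[0.66, -0.31, -0.16], [-0.18, -0.65, 0.41], [-0.35, -0.32, -0.78]]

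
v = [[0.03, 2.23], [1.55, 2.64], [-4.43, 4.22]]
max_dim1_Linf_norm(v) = 4.43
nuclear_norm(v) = 9.69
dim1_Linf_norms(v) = [2.23, 2.64, 4.43]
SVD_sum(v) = [[-1.07, 1.39], [-0.7, 0.91], [-3.69, 4.79]] + [[1.1, 0.84], [2.25, 1.73], [-0.74, -0.57]]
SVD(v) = [[0.27,-0.42], [0.18,-0.86], [0.95,0.29]] @ diag([6.397610560402768, 3.2939002895386755]) @ [[-0.61, 0.79], [-0.79, -0.61]]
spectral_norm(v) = 6.40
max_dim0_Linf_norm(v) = 4.43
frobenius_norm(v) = 7.20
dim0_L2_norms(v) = [4.69, 5.45]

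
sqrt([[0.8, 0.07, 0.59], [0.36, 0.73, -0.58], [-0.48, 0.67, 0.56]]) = [[0.95, -0.02, 0.32], [0.14, 0.93, -0.34], [-0.29, 0.37, 0.88]]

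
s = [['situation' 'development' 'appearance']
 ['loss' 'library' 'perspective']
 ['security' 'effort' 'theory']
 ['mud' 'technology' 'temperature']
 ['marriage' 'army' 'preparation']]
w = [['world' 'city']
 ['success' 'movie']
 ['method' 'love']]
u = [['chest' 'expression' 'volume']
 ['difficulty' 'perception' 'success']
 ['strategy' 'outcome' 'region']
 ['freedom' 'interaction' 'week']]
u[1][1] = 'perception'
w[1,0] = 'success'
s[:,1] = ['development', 'library', 'effort', 'technology', 'army']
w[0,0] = 'world'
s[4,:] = ['marriage', 'army', 'preparation']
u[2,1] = 'outcome'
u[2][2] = 'region'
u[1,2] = 'success'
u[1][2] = 'success'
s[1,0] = 'loss'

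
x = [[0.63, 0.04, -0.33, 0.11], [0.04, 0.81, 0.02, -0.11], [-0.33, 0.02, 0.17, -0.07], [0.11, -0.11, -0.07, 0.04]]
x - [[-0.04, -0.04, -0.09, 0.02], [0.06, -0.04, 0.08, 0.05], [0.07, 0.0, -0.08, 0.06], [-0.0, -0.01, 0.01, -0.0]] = [[0.67,  0.08,  -0.24,  0.09], [-0.02,  0.85,  -0.06,  -0.16], [-0.40,  0.02,  0.25,  -0.13], [0.11,  -0.1,  -0.08,  0.04]]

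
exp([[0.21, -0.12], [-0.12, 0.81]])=[[1.24, -0.20], [-0.20, 2.26]]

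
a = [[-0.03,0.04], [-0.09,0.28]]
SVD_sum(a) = [[-0.01, 0.04], [-0.09, 0.28]] + [[-0.02,-0.0], [0.0,0.0]]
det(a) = -0.00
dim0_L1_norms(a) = [0.12, 0.32]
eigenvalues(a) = [-0.02, 0.27]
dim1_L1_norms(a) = [0.07, 0.37]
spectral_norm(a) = 0.30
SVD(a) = [[-0.16, -0.99], [-0.99, 0.16]] @ diag([0.29789321271712954, 0.016113156645022126]) @ [[0.31, -0.95], [0.95, 0.31]]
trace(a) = 0.25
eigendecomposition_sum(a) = [[-0.02, 0.00], [-0.01, 0.00]] + [[-0.01, 0.04], [-0.08, 0.28]]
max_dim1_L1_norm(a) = 0.37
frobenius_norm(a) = 0.30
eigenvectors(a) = [[-0.96, -0.13], [-0.29, -0.99]]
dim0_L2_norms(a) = [0.09, 0.28]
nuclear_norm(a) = 0.31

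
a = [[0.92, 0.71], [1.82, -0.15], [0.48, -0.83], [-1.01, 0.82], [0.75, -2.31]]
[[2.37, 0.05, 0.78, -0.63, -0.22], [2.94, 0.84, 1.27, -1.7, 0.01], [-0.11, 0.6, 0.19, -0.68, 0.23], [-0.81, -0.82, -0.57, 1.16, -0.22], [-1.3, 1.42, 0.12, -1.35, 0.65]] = a@[[1.71, 0.42, 0.71, -0.91, -0.02], [1.12, -0.48, 0.18, 0.29, -0.29]]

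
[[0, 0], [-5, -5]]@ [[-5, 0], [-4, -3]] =[[0, 0], [45, 15]]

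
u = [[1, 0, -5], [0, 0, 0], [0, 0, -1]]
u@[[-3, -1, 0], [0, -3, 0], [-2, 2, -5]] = [[7, -11, 25], [0, 0, 0], [2, -2, 5]]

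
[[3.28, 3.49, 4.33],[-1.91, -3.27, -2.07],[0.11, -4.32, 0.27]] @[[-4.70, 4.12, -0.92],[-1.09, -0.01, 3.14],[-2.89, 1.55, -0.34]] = [[-31.73, 20.19, 6.47], [18.52, -11.04, -7.81], [3.41, 0.91, -13.76]]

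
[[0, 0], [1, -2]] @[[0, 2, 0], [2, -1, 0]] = [[0, 0, 0], [-4, 4, 0]]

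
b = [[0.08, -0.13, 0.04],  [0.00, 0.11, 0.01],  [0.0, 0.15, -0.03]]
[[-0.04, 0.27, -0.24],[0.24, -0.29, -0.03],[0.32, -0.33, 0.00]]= b @[[2.89, 0.03, -2.79], [2.19, -2.49, -0.19], [0.40, -1.35, -0.97]]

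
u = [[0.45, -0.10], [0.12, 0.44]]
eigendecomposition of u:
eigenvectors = [[0.03+0.67j, (0.03-0.67j)], [(0.74+0j), (0.74-0j)]]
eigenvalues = [(0.44+0.11j), (0.44-0.11j)]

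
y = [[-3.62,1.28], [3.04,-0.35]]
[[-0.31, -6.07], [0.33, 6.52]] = y@[[0.12, 2.37], [0.10, 1.96]]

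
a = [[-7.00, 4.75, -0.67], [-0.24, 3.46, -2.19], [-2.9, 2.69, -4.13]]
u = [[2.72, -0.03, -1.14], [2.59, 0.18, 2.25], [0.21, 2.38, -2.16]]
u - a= [[9.72,-4.78,-0.47], [2.83,-3.28,4.44], [3.11,-0.31,1.97]]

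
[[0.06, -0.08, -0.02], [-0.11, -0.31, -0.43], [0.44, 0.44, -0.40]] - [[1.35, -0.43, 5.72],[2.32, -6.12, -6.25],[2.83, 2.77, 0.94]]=[[-1.29, 0.35, -5.74], [-2.43, 5.81, 5.82], [-2.39, -2.33, -1.34]]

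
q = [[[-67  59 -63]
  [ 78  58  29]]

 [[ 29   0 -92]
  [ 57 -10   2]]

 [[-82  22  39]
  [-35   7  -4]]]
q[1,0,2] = -92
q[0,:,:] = [[-67, 59, -63], [78, 58, 29]]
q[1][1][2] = 2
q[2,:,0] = [-82, -35]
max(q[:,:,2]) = 39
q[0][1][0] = 78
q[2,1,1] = 7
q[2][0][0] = -82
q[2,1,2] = -4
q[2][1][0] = -35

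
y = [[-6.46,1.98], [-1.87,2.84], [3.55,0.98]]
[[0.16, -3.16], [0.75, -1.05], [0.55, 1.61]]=y @ [[0.07, 0.47],[0.31, -0.06]]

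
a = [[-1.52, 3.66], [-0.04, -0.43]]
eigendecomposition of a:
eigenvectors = [[-1.00, -0.97], [-0.04, -0.25]]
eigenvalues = [-1.36, -0.59]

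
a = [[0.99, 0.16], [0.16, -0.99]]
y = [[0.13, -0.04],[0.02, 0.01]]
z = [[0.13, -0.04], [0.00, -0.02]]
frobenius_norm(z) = 0.14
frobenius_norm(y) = 0.14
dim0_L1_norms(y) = [0.15, 0.05]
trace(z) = 0.11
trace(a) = 0.00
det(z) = -0.00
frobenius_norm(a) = 1.42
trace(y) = 0.14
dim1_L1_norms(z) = [0.17, 0.02]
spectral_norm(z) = 0.14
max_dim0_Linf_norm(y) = 0.13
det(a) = -1.01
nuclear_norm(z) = 0.16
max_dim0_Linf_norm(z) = 0.13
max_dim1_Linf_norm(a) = 0.99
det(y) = 0.00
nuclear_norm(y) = 0.15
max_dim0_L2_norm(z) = 0.13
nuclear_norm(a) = 2.01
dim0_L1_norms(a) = [1.15, 1.15]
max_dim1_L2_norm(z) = 0.14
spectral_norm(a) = 1.00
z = a @ y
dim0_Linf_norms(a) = [0.99, 0.99]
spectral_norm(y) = 0.14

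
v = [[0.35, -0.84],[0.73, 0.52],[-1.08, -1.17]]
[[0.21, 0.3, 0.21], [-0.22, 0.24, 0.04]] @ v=[[0.07,-0.27],[0.05,0.26]]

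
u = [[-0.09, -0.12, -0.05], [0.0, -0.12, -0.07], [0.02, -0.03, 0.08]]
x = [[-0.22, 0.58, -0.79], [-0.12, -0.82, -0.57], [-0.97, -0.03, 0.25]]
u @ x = [[0.08, 0.05, 0.13], [0.08, 0.10, 0.05], [-0.08, 0.03, 0.02]]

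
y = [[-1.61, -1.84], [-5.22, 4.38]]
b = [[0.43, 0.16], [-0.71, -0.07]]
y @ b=[[0.61, -0.13], [-5.35, -1.14]]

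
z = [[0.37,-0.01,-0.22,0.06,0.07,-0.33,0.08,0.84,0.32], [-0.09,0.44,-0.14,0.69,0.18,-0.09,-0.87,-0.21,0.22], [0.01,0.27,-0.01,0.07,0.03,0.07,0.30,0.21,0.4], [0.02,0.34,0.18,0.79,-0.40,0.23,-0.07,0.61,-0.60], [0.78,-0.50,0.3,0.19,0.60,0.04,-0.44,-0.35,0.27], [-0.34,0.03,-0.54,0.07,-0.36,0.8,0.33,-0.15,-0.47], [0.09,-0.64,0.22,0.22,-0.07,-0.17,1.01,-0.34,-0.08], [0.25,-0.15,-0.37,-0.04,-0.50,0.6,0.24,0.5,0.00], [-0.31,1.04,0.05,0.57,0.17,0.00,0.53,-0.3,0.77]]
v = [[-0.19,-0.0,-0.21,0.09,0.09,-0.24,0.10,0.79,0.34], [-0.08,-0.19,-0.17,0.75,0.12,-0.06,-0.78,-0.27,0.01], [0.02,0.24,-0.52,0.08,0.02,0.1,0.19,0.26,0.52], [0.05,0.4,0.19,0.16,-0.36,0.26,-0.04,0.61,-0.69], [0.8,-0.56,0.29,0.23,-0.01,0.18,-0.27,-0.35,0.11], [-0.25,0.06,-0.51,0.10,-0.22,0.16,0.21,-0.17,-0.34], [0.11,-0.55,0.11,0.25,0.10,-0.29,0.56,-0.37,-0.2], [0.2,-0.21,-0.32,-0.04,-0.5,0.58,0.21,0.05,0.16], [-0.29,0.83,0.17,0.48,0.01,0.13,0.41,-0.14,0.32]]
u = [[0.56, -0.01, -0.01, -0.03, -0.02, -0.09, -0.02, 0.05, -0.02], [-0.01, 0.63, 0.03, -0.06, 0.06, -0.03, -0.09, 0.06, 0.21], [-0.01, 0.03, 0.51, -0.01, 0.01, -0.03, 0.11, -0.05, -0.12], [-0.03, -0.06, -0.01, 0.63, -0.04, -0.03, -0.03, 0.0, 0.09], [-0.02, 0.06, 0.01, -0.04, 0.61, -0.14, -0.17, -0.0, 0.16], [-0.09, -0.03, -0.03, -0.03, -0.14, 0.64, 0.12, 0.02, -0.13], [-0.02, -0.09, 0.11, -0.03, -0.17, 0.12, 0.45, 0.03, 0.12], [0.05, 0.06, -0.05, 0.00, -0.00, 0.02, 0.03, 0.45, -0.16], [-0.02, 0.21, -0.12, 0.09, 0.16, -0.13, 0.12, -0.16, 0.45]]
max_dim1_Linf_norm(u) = 0.64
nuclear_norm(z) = 9.44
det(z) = 0.07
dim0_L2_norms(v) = [0.94, 1.27, 0.93, 0.98, 0.68, 0.8, 1.14, 1.2, 1.08]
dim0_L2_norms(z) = [1.02, 1.47, 0.82, 1.23, 0.99, 1.1, 1.59, 1.33, 1.25]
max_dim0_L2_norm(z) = 1.59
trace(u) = 4.93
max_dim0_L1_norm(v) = 3.04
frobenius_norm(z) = 3.66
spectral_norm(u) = 1.00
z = v + u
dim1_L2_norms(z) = [1.06, 1.26, 0.61, 1.31, 1.32, 1.24, 1.3, 1.07, 1.58]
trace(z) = 5.27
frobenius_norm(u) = 1.81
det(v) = 0.00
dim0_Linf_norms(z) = [0.78, 1.04, 0.54, 0.79, 0.6, 0.8, 1.01, 0.84, 0.77]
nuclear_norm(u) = 4.93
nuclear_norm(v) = 8.11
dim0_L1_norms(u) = [0.81, 1.18, 0.88, 0.92, 1.21, 1.23, 1.14, 0.82, 1.46]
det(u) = 0.00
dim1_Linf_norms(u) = [0.56, 0.63, 0.51, 0.63, 0.61, 0.64, 0.45, 0.45, 0.45]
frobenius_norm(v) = 3.05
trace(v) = 0.34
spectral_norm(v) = 1.66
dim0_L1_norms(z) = [2.26, 3.42, 2.03, 2.7, 2.38, 2.33, 3.87, 3.51, 3.13]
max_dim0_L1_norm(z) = 3.87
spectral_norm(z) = 1.88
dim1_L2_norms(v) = [0.95, 1.15, 0.85, 1.13, 1.15, 0.77, 0.99, 0.92, 1.16]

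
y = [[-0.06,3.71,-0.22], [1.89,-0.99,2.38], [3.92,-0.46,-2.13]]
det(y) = 48.693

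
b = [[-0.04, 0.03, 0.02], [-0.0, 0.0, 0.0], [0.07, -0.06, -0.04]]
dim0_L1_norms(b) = [0.11, 0.09, 0.06]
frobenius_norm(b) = 0.11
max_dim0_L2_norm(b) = 0.08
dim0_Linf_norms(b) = [0.07, 0.06, 0.04]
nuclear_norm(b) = 0.12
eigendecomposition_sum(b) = [[-0.0, -0.00, -0.00], [-0.00, -0.0, -0.00], [-0.0, -0.0, -0.0]] + [[-0.04, 0.03, 0.02], [-0.00, -0.0, -0.00], [0.07, -0.06, -0.04]] + [[0.00, -0.00, 0.00], [0.0, 0.00, 0.0], [0.0, -0.0, 0.00]]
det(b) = 0.00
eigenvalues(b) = [-0.0, -0.08, 0.0]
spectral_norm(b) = 0.11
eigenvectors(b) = [[0.47, -0.47, -0.0], [0.0, 0.0, 0.55], [0.88, 0.88, -0.83]]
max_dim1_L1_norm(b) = 0.17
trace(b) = -0.08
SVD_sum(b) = [[-0.04, 0.03, 0.02], [0.0, 0.00, 0.00], [0.07, -0.06, -0.04]] + [[-0.0, -0.0, -0.0],[0.00, 0.0, 0.0],[-0.00, -0.0, -0.00]] + [[0.0,0.0,0.0],[0.00,0.00,-0.0],[0.00,0.0,0.0]]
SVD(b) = [[-0.47, -0.88, 0.0],[0.0, 0.00, -1.0],[0.88, -0.47, 0.0]] @ diag([0.11397364737444872, 0.0031634955610557185, 0.0]) @ [[0.71, -0.59, -0.39],[0.71, 0.59, 0.39],[0.00, -0.55, 0.83]]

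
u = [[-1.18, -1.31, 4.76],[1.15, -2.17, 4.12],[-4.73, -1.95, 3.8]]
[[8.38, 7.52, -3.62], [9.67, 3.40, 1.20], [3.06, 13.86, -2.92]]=u@[[1.01, -1.86, 0.67], [-0.22, -0.9, -2.78], [1.95, 0.87, -1.36]]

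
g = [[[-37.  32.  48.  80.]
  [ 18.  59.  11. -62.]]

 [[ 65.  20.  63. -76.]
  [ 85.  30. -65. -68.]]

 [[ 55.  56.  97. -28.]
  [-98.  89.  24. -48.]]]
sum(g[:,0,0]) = 83.0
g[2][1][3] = -48.0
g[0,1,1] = 59.0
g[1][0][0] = 65.0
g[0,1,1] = 59.0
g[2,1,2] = 24.0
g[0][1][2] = 11.0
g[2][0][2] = 97.0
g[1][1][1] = 30.0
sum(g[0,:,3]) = 18.0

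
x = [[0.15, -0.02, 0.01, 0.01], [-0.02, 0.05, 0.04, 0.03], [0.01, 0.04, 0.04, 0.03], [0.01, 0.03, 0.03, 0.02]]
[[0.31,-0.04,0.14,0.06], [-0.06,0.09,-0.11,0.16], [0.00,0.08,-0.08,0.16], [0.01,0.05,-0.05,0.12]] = x@ [[2.02,-0.02,0.87,0.34], [-0.23,1.82,-1.17,0.92], [-0.16,-0.69,0.03,2.46], [0.01,1.01,-1.27,0.65]]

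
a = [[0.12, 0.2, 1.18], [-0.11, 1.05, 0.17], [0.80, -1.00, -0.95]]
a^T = [[0.12, -0.11, 0.80], [0.20, 1.05, -1.00], [1.18, 0.17, -0.95]]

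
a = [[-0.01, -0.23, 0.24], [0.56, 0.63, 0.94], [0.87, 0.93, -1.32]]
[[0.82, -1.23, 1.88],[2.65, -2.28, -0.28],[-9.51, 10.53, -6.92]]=a @[[-5.39,4.54,1.86], [1.73,-0.11,-5.73], [4.87,-5.06,2.43]]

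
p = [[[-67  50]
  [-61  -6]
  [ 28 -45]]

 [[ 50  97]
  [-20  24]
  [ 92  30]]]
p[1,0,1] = 97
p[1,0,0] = 50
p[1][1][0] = -20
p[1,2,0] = 92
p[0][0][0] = -67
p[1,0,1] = 97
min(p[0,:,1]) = -45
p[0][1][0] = -61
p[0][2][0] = 28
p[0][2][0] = 28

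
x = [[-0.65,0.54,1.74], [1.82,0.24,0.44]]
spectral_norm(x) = 1.99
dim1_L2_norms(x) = [1.93, 1.89]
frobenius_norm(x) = 2.70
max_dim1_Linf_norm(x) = 1.82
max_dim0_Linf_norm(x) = 1.82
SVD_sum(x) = [[-1.29, 0.24, 0.92], [0.95, -0.17, -0.68]] + [[0.64, 0.3, 0.82], [0.87, 0.41, 1.12]]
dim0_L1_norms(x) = [2.47, 0.78, 2.18]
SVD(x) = [[-0.80,0.59], [0.59,0.8]] @ diag([1.9884445973616536, 1.8306796779402048]) @ [[0.81, -0.15, -0.57], [0.59, 0.28, 0.76]]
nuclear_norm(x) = 3.82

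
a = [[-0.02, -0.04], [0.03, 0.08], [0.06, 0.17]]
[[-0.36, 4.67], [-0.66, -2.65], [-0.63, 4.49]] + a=[[-0.38,  4.63], [-0.63,  -2.57], [-0.57,  4.66]]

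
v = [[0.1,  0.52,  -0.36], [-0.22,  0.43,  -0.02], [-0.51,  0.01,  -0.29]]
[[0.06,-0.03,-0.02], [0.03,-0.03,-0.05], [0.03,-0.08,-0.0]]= v@[[-0.0,  0.1,  0.04], [0.06,  -0.02,  -0.09], [-0.09,  0.09,  -0.06]]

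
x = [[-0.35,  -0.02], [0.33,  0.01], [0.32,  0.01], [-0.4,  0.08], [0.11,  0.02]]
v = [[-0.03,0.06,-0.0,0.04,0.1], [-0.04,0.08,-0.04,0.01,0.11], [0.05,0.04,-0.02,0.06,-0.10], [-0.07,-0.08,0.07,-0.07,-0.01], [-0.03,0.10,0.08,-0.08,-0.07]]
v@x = [[0.03, 0.01], [0.04, 0.00], [-0.05, 0.00], [0.05, -0.0], [0.09, -0.01]]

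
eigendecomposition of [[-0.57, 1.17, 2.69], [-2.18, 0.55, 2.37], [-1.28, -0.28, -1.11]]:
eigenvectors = [[(-0.42+0.43j), (-0.42-0.43j), 0j], [(-0.72+0j), (-0.72-0j), (-0.92+0j)], [-0.12-0.34j, -0.12+0.34j, 0.40+0.00j]]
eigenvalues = [(-0.33+2.44j), (-0.33-2.44j), (-0.47+0j)]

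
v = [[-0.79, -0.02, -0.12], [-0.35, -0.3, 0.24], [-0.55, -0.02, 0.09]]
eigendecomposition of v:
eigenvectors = [[-0.82, -0.12, 0.04],  [-0.31, 0.53, -1.00],  [-0.48, 0.84, 0.0]]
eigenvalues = [-0.87, 0.15, -0.29]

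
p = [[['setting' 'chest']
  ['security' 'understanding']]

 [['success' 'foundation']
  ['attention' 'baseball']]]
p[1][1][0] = 'attention'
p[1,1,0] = 'attention'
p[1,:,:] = [['success', 'foundation'], ['attention', 'baseball']]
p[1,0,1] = 'foundation'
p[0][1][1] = 'understanding'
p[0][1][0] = 'security'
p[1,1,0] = 'attention'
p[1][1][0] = 'attention'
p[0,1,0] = 'security'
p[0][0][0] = 'setting'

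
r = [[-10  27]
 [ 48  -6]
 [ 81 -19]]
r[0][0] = -10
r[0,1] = 27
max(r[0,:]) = 27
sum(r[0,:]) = 17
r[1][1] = -6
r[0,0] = -10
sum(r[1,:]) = 42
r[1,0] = 48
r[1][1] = -6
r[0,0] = -10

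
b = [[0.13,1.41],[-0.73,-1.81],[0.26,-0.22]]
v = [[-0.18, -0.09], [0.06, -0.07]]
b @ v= [[0.06, -0.11],  [0.02, 0.19],  [-0.06, -0.01]]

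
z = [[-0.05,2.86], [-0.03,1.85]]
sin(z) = [[-0.03, 1.55], [-0.02, 1.00]]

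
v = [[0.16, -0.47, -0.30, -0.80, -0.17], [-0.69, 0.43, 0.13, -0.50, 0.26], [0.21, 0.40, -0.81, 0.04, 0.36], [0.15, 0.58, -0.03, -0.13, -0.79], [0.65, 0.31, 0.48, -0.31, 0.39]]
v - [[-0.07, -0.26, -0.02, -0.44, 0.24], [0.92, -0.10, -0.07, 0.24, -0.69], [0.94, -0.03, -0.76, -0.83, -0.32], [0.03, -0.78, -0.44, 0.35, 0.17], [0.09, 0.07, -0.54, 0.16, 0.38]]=[[0.23, -0.21, -0.28, -0.36, -0.41], [-1.61, 0.53, 0.20, -0.74, 0.95], [-0.73, 0.43, -0.05, 0.87, 0.68], [0.12, 1.36, 0.41, -0.48, -0.96], [0.56, 0.24, 1.02, -0.47, 0.01]]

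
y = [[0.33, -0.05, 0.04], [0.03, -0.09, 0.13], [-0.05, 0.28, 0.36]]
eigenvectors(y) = [[-0.13, -0.96, 0.27], [-0.88, -0.15, 0.25], [0.46, -0.25, 0.93]]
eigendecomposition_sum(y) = [[0.0, -0.02, 0.00], [0.01, -0.14, 0.03], [-0.01, 0.07, -0.02]] + [[0.37, -0.1, -0.08], [0.06, -0.01, -0.01], [0.1, -0.03, -0.02]] + [[-0.04,0.07,0.12], [-0.04,0.06,0.11], [-0.14,0.23,0.40]]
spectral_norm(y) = 0.46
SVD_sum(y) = [[0.01, -0.04, -0.05],[-0.01, 0.02, 0.03],[-0.09, 0.27, 0.36]] + [[0.31,-0.04,0.11],[0.08,-0.01,0.03],[0.04,-0.00,0.01]] + [[0.01, 0.02, -0.02], [-0.04, -0.11, 0.07], [0.0, 0.01, -0.01]]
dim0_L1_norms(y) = [0.41, 0.42, 0.53]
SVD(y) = [[-0.14, 0.97, -0.22], [0.09, 0.24, 0.97], [0.99, 0.11, -0.12]] @ diag([0.4632630817558018, 0.34041572091978073, 0.13749346905501808]) @ [[-0.20, 0.59, 0.78],[0.94, -0.11, 0.32],[-0.28, -0.8, 0.54]]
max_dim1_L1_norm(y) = 0.69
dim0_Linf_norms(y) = [0.33, 0.28, 0.36]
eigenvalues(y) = [-0.15, 0.33, 0.42]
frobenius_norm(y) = 0.59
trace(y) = 0.60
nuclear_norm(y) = 0.94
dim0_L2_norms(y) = [0.34, 0.3, 0.38]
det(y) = -0.02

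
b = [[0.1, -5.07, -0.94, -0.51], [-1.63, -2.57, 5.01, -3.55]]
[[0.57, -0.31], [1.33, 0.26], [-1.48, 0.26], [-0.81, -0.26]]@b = [[0.56,  -2.09,  -2.09,  0.81], [-0.29,  -7.41,  0.05,  -1.6], [-0.57,  6.84,  2.69,  -0.17], [0.34,  4.77,  -0.54,  1.34]]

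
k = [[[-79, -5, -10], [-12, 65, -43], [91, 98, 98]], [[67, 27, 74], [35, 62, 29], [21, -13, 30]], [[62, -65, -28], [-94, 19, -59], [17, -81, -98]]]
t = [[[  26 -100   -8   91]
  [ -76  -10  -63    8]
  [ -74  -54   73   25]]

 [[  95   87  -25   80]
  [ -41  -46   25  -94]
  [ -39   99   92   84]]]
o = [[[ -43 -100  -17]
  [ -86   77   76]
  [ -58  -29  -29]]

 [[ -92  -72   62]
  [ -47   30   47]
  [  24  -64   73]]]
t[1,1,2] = 25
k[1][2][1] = -13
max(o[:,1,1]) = 77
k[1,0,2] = 74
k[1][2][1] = -13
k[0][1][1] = 65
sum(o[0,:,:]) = -209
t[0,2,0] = -74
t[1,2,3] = 84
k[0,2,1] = 98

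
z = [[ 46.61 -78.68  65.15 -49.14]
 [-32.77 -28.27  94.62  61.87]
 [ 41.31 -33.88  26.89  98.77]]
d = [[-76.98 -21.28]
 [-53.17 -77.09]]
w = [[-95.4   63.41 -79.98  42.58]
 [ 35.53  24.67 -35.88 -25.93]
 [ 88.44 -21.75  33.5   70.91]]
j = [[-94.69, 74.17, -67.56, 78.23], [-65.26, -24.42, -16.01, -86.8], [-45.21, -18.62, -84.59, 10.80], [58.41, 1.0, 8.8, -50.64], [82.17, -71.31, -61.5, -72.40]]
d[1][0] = -53.17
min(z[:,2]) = 26.89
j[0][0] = -94.69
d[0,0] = -76.98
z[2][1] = -33.88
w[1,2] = -35.88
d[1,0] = -53.17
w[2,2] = 33.5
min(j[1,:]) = -86.8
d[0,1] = -21.28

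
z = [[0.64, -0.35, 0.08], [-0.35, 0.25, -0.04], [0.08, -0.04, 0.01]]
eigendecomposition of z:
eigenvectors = [[0.86, -0.49, -0.16], [-0.50, -0.86, -0.06], [0.11, -0.13, 0.99]]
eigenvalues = [0.86, 0.05, -0.0]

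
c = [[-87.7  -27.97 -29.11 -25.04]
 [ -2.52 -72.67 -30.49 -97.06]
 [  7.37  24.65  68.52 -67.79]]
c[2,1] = 24.65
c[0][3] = -25.04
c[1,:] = [-2.52, -72.67, -30.49, -97.06]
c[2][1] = 24.65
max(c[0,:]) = -25.04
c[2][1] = 24.65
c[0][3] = -25.04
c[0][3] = -25.04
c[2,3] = -67.79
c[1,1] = -72.67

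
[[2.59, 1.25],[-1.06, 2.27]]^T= [[2.59, -1.06], [1.25, 2.27]]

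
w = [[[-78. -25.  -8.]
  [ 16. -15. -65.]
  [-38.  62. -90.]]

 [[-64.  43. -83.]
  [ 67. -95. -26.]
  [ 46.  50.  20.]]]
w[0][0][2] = -8.0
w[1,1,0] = 67.0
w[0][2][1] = 62.0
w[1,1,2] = -26.0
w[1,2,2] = 20.0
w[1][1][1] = -95.0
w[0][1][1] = -15.0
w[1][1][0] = 67.0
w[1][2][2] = 20.0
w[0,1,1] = -15.0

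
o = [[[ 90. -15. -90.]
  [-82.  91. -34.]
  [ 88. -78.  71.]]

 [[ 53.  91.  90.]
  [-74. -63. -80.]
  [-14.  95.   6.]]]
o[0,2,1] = -78.0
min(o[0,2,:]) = -78.0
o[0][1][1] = 91.0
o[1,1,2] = -80.0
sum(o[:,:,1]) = 121.0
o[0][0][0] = 90.0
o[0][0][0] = 90.0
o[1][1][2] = -80.0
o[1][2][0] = -14.0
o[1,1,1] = -63.0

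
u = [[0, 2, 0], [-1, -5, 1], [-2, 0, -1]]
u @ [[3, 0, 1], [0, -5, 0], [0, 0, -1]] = [[0, -10, 0], [-3, 25, -2], [-6, 0, -1]]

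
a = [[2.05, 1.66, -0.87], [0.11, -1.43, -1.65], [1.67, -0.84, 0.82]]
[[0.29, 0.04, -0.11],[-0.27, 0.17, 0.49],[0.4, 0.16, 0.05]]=a @ [[0.18, 0.07, 0.02], [0.03, -0.08, -0.17], [0.15, -0.03, -0.15]]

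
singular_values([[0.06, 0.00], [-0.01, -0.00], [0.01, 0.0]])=[0.06, -0.0]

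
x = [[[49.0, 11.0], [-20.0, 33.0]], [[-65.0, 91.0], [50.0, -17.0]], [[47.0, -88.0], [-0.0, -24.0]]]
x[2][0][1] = -88.0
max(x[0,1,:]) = 33.0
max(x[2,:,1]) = -24.0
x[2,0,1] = -88.0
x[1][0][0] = -65.0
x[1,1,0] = 50.0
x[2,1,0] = -0.0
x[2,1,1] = -24.0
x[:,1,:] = [[-20.0, 33.0], [50.0, -17.0], [-0.0, -24.0]]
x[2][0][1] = -88.0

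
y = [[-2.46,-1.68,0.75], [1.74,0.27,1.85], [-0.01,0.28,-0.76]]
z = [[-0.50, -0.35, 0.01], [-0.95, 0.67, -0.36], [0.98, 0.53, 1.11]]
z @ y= [[0.62, 0.75, -1.03], [3.51, 1.68, 0.8], [-1.50, -1.19, 0.87]]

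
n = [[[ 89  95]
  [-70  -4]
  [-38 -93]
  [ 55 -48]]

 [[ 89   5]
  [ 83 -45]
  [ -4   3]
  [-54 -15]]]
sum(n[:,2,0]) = -42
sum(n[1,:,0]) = 114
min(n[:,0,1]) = 5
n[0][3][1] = -48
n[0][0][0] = 89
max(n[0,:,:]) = 95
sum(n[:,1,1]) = -49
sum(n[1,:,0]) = 114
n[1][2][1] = 3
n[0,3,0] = 55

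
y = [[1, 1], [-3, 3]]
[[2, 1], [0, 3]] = y@[[1, 0], [1, 1]]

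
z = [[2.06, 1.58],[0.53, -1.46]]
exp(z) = [[9.27, 3.83], [1.29, 0.73]]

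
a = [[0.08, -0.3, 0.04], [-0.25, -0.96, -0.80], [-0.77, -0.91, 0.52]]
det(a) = -0.342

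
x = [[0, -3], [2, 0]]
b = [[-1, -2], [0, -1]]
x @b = [[0, 3], [-2, -4]]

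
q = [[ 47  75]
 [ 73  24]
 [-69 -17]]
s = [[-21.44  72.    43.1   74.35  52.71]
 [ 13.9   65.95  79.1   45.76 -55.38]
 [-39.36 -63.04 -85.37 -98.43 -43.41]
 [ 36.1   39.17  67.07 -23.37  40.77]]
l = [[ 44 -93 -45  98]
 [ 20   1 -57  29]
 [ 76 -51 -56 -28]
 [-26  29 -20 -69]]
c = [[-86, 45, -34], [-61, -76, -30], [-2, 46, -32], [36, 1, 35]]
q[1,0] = 73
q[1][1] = 24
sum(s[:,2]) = 103.89999999999998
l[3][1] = 29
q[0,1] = 75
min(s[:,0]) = -39.36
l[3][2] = -20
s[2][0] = -39.36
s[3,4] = 40.77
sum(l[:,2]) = -178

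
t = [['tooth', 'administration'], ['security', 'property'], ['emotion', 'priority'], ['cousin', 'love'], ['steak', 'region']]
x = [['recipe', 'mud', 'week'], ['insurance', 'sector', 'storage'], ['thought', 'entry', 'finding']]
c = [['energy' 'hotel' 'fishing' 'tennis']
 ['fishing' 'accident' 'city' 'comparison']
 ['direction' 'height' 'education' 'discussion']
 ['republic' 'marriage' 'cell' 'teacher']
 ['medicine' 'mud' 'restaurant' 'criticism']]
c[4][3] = 'criticism'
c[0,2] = 'fishing'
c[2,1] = 'height'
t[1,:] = ['security', 'property']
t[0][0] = 'tooth'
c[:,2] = ['fishing', 'city', 'education', 'cell', 'restaurant']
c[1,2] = 'city'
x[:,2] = ['week', 'storage', 'finding']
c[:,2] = ['fishing', 'city', 'education', 'cell', 'restaurant']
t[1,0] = 'security'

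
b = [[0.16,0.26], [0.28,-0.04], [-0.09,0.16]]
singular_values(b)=[0.35, 0.29]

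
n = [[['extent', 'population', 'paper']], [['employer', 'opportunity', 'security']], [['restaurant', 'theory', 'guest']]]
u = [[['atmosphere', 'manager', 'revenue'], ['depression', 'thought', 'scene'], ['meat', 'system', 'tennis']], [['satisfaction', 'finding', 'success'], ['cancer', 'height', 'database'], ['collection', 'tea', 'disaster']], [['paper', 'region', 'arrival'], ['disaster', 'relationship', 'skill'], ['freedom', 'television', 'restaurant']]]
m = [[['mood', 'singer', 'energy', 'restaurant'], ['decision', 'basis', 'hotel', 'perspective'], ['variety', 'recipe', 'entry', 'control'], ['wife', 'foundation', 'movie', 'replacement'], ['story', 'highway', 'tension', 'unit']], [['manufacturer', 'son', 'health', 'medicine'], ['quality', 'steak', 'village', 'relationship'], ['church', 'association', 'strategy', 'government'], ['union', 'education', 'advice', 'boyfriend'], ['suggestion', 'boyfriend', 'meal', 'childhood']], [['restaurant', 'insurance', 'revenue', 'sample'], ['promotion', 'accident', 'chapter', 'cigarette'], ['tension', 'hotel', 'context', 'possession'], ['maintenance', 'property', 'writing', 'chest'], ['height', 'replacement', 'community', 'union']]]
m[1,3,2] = 'advice'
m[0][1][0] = 'decision'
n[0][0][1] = 'population'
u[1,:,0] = ['satisfaction', 'cancer', 'collection']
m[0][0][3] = 'restaurant'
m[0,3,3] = 'replacement'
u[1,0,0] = 'satisfaction'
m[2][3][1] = 'property'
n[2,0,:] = ['restaurant', 'theory', 'guest']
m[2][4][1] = 'replacement'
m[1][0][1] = 'son'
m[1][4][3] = 'childhood'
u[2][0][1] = 'region'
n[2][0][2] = 'guest'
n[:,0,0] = ['extent', 'employer', 'restaurant']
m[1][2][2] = 'strategy'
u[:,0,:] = [['atmosphere', 'manager', 'revenue'], ['satisfaction', 'finding', 'success'], ['paper', 'region', 'arrival']]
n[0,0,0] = 'extent'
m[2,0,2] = 'revenue'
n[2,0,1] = 'theory'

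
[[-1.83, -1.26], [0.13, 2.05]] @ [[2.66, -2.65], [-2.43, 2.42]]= [[-1.81,  1.8], [-4.64,  4.62]]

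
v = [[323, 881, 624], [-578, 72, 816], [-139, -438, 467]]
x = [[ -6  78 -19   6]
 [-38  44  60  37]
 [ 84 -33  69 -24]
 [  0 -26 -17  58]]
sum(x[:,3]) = 77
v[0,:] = [323, 881, 624]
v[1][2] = 816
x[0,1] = 78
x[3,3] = 58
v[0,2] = 624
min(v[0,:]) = 323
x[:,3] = [6, 37, -24, 58]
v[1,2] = 816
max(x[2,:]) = 84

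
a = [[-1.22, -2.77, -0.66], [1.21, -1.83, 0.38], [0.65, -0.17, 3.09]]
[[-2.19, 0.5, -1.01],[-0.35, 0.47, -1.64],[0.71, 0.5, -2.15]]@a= [[2.62, 5.32, -1.49], [-0.07, 0.39, -4.66], [-1.66, -2.52, -6.92]]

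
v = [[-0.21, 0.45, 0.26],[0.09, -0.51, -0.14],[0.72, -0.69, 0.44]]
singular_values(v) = [1.21, 0.55, 0.12]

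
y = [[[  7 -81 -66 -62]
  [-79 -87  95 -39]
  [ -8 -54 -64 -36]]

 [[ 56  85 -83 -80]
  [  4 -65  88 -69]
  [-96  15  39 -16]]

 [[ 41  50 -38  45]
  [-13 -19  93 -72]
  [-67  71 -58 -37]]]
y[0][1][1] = -87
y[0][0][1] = -81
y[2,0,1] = 50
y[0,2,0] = -8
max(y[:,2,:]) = 71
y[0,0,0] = 7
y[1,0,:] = [56, 85, -83, -80]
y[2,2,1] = 71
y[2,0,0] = 41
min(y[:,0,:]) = -83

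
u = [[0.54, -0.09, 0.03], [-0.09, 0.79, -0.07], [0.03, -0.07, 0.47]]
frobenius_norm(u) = 1.08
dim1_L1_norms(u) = [0.66, 0.95, 0.57]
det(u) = 0.19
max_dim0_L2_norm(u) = 0.8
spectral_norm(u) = 0.83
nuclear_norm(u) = 1.80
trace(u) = 1.80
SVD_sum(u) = [[0.08, -0.24, 0.05], [-0.24, 0.72, -0.16], [0.05, -0.16, 0.03]] + [[0.45, 0.16, 0.06],[0.16, 0.06, 0.02],[0.06, 0.02, 0.01]] + [[0.01, -0.01, -0.08], [-0.01, 0.01, 0.07], [-0.08, 0.07, 0.43]]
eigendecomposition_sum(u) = [[0.08, -0.24, 0.05],[-0.24, 0.72, -0.16],[0.05, -0.16, 0.03]] + [[0.45, 0.16, 0.06], [0.16, 0.06, 0.02], [0.06, 0.02, 0.01]] + [[0.01, -0.01, -0.08], [-0.01, 0.01, 0.07], [-0.08, 0.07, 0.43]]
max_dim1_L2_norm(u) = 0.8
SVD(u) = [[-0.30,  -0.94,  -0.18], [0.93,  -0.33,  0.16], [-0.20,  -0.12,  0.97]] @ diag([0.8347983100191649, 0.5117952829728142, 0.45340640700802054]) @ [[-0.3,0.93,-0.2], [-0.94,-0.33,-0.12], [-0.18,0.16,0.97]]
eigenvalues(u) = [0.83, 0.51, 0.45]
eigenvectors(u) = [[0.3, -0.94, -0.18], [-0.93, -0.33, 0.16], [0.20, -0.12, 0.97]]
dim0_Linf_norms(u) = [0.54, 0.79, 0.47]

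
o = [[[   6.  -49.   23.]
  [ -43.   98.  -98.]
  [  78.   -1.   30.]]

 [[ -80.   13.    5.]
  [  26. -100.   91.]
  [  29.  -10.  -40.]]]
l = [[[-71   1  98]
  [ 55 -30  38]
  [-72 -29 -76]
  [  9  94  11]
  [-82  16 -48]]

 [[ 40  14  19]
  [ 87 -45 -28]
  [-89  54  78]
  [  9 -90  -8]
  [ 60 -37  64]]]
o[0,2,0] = 78.0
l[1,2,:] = [-89, 54, 78]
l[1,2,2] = 78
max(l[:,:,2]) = 98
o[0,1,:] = [-43.0, 98.0, -98.0]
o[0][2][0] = 78.0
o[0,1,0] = -43.0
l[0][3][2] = 11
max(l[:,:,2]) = 98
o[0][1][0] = -43.0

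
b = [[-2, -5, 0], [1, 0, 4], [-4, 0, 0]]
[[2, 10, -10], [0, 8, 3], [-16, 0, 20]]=b @ [[4, 0, -5], [-2, -2, 4], [-1, 2, 2]]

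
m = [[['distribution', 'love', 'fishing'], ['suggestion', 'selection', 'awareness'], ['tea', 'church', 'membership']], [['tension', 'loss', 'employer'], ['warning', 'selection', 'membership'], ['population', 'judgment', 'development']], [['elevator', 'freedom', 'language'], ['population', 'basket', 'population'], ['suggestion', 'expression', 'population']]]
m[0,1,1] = 'selection'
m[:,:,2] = [['fishing', 'awareness', 'membership'], ['employer', 'membership', 'development'], ['language', 'population', 'population']]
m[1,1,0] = 'warning'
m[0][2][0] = 'tea'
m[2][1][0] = 'population'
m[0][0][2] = 'fishing'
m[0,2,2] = 'membership'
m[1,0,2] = 'employer'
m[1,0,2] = 'employer'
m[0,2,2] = 'membership'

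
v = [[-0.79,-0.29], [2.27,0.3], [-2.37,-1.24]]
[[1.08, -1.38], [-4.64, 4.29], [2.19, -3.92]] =v@[[-2.42, 1.97], [2.86, -0.6]]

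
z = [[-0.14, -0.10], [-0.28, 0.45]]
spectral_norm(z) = 0.53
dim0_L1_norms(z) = [0.42, 0.55]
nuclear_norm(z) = 0.70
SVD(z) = [[0.02, -1.0], [-1.00, -0.02]] @ diag([0.5301262044798042, 0.17165723790110587]) @ [[0.52, -0.85], [0.85, 0.52]]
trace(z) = 0.31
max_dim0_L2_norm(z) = 0.46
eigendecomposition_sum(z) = [[-0.17, -0.03], [-0.08, -0.01]] + [[0.03, -0.07],[-0.2, 0.46]]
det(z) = -0.09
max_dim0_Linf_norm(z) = 0.45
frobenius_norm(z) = 0.56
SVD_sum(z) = [[0.01,-0.01], [-0.28,0.45]] + [[-0.15, -0.09],[-0.00, -0.00]]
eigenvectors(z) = [[-0.91, 0.16], [-0.40, -0.99]]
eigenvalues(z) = [-0.18, 0.49]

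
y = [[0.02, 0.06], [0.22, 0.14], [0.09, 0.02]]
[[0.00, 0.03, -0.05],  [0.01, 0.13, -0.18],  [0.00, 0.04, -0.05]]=y @ [[0.02, 0.31, -0.44], [0.03, 0.43, -0.61]]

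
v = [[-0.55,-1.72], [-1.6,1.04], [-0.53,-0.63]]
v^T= [[-0.55, -1.6, -0.53], [-1.72, 1.04, -0.63]]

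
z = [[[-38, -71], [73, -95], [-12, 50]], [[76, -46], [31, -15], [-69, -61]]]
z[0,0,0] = -38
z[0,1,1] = -95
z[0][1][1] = -95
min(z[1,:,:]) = -69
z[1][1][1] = -15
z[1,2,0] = -69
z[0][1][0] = 73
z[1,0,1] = -46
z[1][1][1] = -15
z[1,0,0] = 76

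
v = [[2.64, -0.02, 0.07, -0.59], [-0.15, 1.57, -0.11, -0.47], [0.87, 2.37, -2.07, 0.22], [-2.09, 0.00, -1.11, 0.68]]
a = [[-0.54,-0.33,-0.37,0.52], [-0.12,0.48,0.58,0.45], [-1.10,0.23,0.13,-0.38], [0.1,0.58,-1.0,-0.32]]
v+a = [[2.10, -0.35, -0.3, -0.07], [-0.27, 2.05, 0.47, -0.02], [-0.23, 2.6, -1.94, -0.16], [-1.99, 0.58, -2.11, 0.36]]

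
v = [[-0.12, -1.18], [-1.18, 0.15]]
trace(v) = 0.03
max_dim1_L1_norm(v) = 1.33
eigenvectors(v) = [[-0.75, 0.67], [-0.67, -0.75]]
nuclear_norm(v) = 2.38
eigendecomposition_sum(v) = [[-0.65, -0.58],[-0.58, -0.52]] + [[0.53, -0.60],[-0.60, 0.67]]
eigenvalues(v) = [-1.17, 1.2]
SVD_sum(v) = [[0.53, -0.6], [-0.60, 0.67]] + [[-0.65, -0.58], [-0.58, -0.52]]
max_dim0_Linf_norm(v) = 1.18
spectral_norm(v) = 1.20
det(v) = -1.41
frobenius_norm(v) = 1.68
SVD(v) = [[-0.67,0.75],[0.75,0.67]] @ diag([1.2026973520219701, 1.1726973520219703]) @ [[-0.67, 0.75], [-0.75, -0.67]]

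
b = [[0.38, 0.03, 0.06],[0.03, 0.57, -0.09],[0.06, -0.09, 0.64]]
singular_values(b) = [0.71, 0.53, 0.35]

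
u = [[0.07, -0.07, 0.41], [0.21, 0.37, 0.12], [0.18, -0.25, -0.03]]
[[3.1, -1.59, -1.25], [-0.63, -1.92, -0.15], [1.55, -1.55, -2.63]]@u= [[-0.34,-0.49,1.12], [-0.47,-0.63,-0.48], [-0.69,-0.02,0.53]]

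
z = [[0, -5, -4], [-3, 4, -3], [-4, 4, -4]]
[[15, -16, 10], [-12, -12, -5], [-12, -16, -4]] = z@[[0, 0, -1], [-3, 0, -2], [0, 4, 0]]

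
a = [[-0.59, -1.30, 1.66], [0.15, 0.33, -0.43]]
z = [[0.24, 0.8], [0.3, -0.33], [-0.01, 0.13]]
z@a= [[-0.02, -0.05, 0.05], [-0.23, -0.5, 0.64], [0.03, 0.06, -0.07]]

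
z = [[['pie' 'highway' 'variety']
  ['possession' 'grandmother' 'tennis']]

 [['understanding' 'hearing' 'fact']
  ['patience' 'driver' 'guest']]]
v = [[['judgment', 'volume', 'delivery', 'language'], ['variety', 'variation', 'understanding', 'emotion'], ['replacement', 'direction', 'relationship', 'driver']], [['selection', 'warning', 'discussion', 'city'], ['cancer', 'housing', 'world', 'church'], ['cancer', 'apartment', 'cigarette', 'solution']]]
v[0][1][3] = 'emotion'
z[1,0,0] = 'understanding'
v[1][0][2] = 'discussion'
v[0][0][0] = 'judgment'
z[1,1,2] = 'guest'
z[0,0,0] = 'pie'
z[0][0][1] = 'highway'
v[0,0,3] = 'language'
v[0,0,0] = 'judgment'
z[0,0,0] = 'pie'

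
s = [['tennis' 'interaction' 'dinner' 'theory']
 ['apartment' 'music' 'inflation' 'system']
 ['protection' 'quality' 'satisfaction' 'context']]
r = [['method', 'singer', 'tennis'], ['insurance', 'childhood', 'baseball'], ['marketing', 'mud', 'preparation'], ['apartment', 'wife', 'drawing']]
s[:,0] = ['tennis', 'apartment', 'protection']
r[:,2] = ['tennis', 'baseball', 'preparation', 'drawing']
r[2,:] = ['marketing', 'mud', 'preparation']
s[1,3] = 'system'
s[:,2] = ['dinner', 'inflation', 'satisfaction']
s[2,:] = ['protection', 'quality', 'satisfaction', 'context']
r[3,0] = 'apartment'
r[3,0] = 'apartment'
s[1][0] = 'apartment'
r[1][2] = 'baseball'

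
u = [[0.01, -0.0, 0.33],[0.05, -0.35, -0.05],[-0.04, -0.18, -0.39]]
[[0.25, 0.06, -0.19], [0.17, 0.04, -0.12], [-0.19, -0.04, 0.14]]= u @ [[-0.03, -0.05, 0.01], [-0.59, -0.15, 0.44], [0.77, 0.18, -0.57]]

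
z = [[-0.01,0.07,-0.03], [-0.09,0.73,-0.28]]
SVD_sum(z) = [[-0.01, 0.07, -0.03], [-0.09, 0.73, -0.28]] + [[-0.0, -0.00, -0.0], [0.00, 0.00, 0.00]]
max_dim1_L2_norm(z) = 0.79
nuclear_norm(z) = 0.79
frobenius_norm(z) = 0.79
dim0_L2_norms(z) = [0.09, 0.73, 0.28]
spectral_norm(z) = 0.79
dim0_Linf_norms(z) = [0.09, 0.73, 0.28]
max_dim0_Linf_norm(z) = 0.73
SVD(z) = [[-0.10, -1.00], [-1.0, 0.1]] @ diag([0.7907527582460507, 0.0031741654435319764]) @ [[0.11, -0.93, 0.36], [0.38, 0.37, 0.85]]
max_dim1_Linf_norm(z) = 0.73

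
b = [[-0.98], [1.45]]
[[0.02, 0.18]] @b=[[0.24]]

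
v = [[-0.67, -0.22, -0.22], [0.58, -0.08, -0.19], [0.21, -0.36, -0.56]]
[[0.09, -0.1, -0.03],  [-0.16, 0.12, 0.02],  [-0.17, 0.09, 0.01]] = v@ [[-0.21, 0.17, 0.04], [-0.02, 0.06, 0.02], [0.23, -0.13, -0.01]]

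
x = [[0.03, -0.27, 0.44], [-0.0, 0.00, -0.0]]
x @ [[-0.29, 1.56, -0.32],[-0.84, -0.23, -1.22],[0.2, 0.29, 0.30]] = [[0.31, 0.24, 0.45], [0.00, 0.0, 0.00]]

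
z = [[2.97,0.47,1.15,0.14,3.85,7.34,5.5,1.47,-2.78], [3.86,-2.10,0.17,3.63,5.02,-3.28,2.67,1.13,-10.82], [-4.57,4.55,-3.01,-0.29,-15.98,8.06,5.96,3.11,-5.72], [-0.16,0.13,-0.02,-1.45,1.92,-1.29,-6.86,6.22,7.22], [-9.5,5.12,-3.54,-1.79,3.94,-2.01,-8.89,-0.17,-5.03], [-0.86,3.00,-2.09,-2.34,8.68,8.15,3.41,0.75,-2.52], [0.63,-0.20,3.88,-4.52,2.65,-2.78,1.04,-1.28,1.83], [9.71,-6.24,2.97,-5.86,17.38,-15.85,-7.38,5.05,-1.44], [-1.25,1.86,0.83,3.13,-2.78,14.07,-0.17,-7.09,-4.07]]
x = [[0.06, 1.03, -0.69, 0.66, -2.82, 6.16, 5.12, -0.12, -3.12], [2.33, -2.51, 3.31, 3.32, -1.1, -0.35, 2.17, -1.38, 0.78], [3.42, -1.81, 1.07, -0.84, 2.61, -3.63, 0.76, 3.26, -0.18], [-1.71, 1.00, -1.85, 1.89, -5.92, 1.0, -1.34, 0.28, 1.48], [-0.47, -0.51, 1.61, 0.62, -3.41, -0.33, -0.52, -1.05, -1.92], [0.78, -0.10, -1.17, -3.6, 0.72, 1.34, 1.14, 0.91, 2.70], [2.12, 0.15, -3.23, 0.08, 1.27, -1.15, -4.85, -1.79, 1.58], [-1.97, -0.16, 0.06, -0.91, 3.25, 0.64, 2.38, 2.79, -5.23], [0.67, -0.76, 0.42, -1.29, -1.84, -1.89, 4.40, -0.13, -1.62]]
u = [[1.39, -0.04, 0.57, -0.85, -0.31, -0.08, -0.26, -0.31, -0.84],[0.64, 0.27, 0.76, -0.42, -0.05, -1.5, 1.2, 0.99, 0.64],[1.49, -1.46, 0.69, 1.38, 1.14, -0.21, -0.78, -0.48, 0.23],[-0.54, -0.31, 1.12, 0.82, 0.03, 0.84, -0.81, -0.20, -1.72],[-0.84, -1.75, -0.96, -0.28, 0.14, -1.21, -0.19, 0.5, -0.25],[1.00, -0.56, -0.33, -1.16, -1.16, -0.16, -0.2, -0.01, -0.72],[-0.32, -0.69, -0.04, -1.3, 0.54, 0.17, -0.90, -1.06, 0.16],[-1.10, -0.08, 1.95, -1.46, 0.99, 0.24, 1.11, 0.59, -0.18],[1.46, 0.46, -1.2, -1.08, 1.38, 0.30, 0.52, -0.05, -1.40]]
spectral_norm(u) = 3.64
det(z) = -3162595.82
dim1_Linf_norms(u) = [1.39, 1.5, 1.49, 1.72, 1.75, 1.16, 1.3, 1.95, 1.46]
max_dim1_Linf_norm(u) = 1.95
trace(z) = 10.52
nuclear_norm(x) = 51.58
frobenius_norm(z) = 50.00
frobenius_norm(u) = 7.79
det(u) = 3.64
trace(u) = 1.44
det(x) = -763844.07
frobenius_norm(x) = 20.19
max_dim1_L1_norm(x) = 19.78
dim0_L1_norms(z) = [33.51, 23.67, 17.66, 23.15, 62.2, 62.83, 41.88, 26.27, 41.43]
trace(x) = -5.24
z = u @ x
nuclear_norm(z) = 115.57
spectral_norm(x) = 11.77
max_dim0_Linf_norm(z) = 17.38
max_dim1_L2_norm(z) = 28.49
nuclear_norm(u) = 20.78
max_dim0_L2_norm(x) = 9.13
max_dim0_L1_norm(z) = 62.83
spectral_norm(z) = 37.23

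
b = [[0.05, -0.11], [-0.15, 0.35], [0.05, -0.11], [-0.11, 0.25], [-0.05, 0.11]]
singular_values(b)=[0.51, 0.0]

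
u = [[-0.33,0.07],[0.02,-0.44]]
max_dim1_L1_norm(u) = 0.46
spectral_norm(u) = 0.46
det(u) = 0.14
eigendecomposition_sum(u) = [[-0.29, -0.17], [-0.05, -0.03]] + [[-0.04, 0.24], [0.07, -0.41]]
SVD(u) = [[-0.37,0.93],[0.93,0.37]] @ diag([0.4568741864949681, 0.314747482459449]) @ [[0.31, -0.95], [-0.95, -0.31]]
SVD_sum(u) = [[-0.05, 0.16], [0.13, -0.4]] + [[-0.28, -0.09], [-0.11, -0.04]]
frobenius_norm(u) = 0.55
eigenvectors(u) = [[0.99, -0.50], [0.16, 0.87]]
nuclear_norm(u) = 0.77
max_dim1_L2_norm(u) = 0.44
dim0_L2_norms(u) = [0.33, 0.45]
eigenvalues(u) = [-0.32, -0.45]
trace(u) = -0.77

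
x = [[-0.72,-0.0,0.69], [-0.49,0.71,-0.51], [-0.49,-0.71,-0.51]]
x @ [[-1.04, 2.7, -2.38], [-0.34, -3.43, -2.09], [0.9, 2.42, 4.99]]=[[1.37, -0.27, 5.16],  [-0.19, -4.99, -2.86],  [0.29, -0.12, 0.11]]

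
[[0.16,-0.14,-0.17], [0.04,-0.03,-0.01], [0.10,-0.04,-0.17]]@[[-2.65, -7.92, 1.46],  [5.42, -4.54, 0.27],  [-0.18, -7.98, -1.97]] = [[-1.15, 0.73, 0.53], [-0.27, -0.10, 0.07], [-0.45, 0.75, 0.47]]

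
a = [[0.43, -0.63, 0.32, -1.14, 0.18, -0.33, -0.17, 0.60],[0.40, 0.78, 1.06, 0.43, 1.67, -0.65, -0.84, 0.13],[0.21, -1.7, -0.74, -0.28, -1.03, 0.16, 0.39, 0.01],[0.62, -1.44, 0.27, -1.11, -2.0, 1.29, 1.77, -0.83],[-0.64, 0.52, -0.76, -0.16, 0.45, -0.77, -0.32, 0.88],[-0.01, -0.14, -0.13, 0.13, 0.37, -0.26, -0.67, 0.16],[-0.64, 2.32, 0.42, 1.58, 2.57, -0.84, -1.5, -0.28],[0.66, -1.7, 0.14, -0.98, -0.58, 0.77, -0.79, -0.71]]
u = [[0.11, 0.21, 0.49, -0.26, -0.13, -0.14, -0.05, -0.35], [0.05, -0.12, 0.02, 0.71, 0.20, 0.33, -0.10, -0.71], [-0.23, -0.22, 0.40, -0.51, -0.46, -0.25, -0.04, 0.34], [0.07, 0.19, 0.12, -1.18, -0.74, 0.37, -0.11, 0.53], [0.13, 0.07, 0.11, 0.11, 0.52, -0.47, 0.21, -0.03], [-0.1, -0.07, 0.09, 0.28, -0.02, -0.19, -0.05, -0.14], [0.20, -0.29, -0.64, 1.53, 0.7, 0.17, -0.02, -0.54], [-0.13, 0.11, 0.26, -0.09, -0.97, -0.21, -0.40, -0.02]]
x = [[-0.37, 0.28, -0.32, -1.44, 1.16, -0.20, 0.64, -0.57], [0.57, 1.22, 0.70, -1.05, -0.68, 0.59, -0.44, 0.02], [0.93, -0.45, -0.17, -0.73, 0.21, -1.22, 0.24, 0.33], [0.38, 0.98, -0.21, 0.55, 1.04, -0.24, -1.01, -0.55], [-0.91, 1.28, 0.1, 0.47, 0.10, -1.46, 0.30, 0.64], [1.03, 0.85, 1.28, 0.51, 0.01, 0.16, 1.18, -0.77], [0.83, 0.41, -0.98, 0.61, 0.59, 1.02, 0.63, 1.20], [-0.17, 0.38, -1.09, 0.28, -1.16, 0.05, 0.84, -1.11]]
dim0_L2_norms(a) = [1.42, 3.81, 1.62, 2.51, 3.89, 2.04, 2.73, 1.56]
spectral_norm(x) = 2.64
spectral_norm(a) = 6.46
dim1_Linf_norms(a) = [1.14, 1.67, 1.7, 2.0, 0.88, 0.67, 2.57, 1.7]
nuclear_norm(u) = 6.19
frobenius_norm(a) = 7.40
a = u @ x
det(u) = -0.00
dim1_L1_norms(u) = [1.74, 2.24, 2.45, 3.31, 1.65, 0.94, 4.09, 2.19]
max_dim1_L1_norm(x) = 6.27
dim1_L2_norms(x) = [2.12, 2.1, 1.82, 1.98, 2.31, 2.39, 2.33, 2.17]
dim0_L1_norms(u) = [1.02, 1.28, 2.13, 4.67, 3.74, 2.13, 0.98, 2.66]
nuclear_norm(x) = 16.98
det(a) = 0.00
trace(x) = 1.01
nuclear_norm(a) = 13.59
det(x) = -353.53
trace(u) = -0.50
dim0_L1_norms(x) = [5.19, 5.85, 4.85, 5.64, 4.95, 4.94, 5.28, 5.19]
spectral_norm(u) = 2.80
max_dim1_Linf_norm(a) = 2.57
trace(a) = -2.66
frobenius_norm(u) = 3.28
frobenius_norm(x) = 6.11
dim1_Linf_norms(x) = [1.44, 1.22, 1.22, 1.04, 1.46, 1.28, 1.2, 1.16]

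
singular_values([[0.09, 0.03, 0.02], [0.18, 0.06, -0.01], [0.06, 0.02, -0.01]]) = [0.22, 0.02, 0.0]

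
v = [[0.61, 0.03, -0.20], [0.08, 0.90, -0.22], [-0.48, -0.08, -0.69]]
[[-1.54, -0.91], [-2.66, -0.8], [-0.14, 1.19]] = v @ [[-1.83, -1.61], [-2.37, -0.87], [1.75, -0.51]]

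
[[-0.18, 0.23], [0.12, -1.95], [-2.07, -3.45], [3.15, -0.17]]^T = [[-0.18,  0.12,  -2.07,  3.15], [0.23,  -1.95,  -3.45,  -0.17]]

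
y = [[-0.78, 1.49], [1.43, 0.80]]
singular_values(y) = [1.69, 1.63]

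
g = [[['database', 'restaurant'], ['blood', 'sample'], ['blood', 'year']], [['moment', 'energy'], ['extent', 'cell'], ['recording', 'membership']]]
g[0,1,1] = 'sample'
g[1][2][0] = 'recording'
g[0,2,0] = 'blood'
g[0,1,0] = 'blood'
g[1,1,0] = 'extent'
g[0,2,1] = 'year'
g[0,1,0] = 'blood'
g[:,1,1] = ['sample', 'cell']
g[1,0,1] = 'energy'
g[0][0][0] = 'database'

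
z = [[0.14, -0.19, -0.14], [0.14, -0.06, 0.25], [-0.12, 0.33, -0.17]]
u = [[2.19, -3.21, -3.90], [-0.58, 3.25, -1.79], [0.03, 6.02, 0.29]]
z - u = [[-2.05, 3.02, 3.76], [0.72, -3.31, 2.04], [-0.15, -5.69, -0.46]]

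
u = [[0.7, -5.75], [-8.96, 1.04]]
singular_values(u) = [9.18, 5.53]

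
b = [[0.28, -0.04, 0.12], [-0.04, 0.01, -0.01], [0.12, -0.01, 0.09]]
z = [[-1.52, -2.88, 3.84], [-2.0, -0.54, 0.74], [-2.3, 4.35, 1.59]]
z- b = [[-1.8, -2.84, 3.72], [-1.96, -0.55, 0.75], [-2.42, 4.36, 1.50]]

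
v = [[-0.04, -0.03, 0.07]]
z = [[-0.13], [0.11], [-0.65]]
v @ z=[[-0.04]]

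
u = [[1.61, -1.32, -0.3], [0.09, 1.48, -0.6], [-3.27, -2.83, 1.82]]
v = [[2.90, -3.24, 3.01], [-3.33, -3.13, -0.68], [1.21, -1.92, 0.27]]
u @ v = [[8.7, -0.51, 5.66], [-5.39, -3.77, -0.9], [2.14, 15.96, -7.43]]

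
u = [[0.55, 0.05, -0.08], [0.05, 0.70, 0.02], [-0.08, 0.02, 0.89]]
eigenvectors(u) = [[0.94,-0.21,0.28], [-0.28,0.04,0.96], [0.22,0.98,0.02]]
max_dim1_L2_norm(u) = 0.89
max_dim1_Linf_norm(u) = 0.89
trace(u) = 2.14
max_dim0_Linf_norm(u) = 0.89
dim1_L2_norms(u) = [0.56, 0.7, 0.89]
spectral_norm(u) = 0.91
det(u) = 0.34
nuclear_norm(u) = 2.14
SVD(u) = [[-0.21, 0.28, -0.94], [0.04, 0.96, 0.28], [0.98, 0.02, -0.22]] @ diag([0.90825229338572, 0.7150619705007094, 0.5166857361135699]) @ [[-0.21, 0.04, 0.98],  [0.28, 0.96, 0.02],  [-0.94, 0.28, -0.22]]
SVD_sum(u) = [[0.04,-0.01,-0.19], [-0.01,0.00,0.04], [-0.19,0.04,0.87]] + [[0.06,  0.19,  0.00], [0.19,  0.66,  0.01], [0.00,  0.01,  0.00]] + [[0.45, -0.13, 0.1], [-0.13, 0.04, -0.03], [0.1, -0.03, 0.02]]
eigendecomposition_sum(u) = [[0.45, -0.13, 0.1], [-0.13, 0.04, -0.03], [0.10, -0.03, 0.02]] + [[0.04, -0.01, -0.19], [-0.01, 0.0, 0.04], [-0.19, 0.04, 0.87]] + [[0.06, 0.19, 0.0], [0.19, 0.66, 0.01], [0.0, 0.01, 0.0]]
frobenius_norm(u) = 1.27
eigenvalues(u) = [0.52, 0.91, 0.72]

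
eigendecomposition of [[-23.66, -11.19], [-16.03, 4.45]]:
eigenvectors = [[-0.9, 0.32], [-0.43, -0.95]]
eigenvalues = [-29.02, 9.81]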